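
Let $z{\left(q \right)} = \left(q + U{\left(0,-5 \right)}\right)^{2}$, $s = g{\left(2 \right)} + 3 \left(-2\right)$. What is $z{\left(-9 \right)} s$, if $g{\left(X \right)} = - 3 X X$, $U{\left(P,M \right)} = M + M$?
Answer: $-6498$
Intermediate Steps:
$U{\left(P,M \right)} = 2 M$
$g{\left(X \right)} = - 3 X^{2}$
$s = -18$ ($s = - 3 \cdot 2^{2} + 3 \left(-2\right) = \left(-3\right) 4 - 6 = -12 - 6 = -18$)
$z{\left(q \right)} = \left(-10 + q\right)^{2}$ ($z{\left(q \right)} = \left(q + 2 \left(-5\right)\right)^{2} = \left(q - 10\right)^{2} = \left(-10 + q\right)^{2}$)
$z{\left(-9 \right)} s = \left(-10 - 9\right)^{2} \left(-18\right) = \left(-19\right)^{2} \left(-18\right) = 361 \left(-18\right) = -6498$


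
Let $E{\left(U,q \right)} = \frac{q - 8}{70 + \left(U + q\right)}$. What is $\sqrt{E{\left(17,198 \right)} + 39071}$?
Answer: $\frac{\sqrt{351645}}{3} \approx 197.67$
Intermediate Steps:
$E{\left(U,q \right)} = \frac{-8 + q}{70 + U + q}$
$\sqrt{E{\left(17,198 \right)} + 39071} = \sqrt{\frac{-8 + 198}{70 + 17 + 198} + 39071} = \sqrt{\frac{1}{285} \cdot 190 + 39071} = \sqrt{\frac{2}{3} + 39071} = \sqrt{\frac{117215}{3}} = \frac{\sqrt{351645}}{3}$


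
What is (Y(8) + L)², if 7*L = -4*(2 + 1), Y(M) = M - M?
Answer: 144/49 ≈ 2.9388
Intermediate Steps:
Y(M) = 0
L = -12/7 (L = (-4*(2 + 1))/7 = (-4*3)/7 = (⅐)*(-12) = -12/7 ≈ -1.7143)
(Y(8) + L)² = (0 - 12/7)² = (-12/7)² = 144/49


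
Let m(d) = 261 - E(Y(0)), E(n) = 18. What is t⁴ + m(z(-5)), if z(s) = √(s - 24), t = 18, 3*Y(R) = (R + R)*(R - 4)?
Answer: 105219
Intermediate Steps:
Y(R) = 2*R*(-4 + R)/3 (Y(R) = ((R + R)*(R - 4))/3 = ((2*R)*(-4 + R))/3 = (2*R*(-4 + R))/3 = 2*R*(-4 + R)/3)
z(s) = √(-24 + s)
m(d) = 243 (m(d) = 261 - 1*18 = 261 - 18 = 243)
t⁴ + m(z(-5)) = 18⁴ + 243 = 104976 + 243 = 105219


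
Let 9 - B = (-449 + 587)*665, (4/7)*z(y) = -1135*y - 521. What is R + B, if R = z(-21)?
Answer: -101923/2 ≈ -50962.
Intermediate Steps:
z(y) = -3647/4 - 7945*y/4 (z(y) = 7*(-1135*y - 521)/4 = 7*(-521 - 1135*y)/4 = -3647/4 - 7945*y/4)
R = 81599/2 (R = -3647/4 - 7945/4*(-21) = -3647/4 + 166845/4 = 81599/2 ≈ 40800.)
B = -91761 (B = 9 - (-449 + 587)*665 = 9 - 138*665 = 9 - 1*91770 = 9 - 91770 = -91761)
R + B = 81599/2 - 91761 = -101923/2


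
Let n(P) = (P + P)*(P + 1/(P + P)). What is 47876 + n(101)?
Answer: 68279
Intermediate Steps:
n(P) = 2*P*(P + 1/(2*P)) (n(P) = (2*P)*(P + 1/(2*P)) = 2*P*(P + 1/(2*P)))
47876 + n(101) = 47876 + (1 + 2*101**2) = 47876 + (1 + 2*10201) = 47876 + (1 + 20402) = 47876 + 20403 = 68279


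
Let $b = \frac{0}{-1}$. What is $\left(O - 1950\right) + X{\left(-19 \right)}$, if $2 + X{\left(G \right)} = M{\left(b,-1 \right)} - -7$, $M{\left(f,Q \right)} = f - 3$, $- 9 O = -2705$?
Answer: $- \frac{14827}{9} \approx -1647.4$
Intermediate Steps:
$O = \frac{2705}{9}$ ($O = \left(- \frac{1}{9}\right) \left(-2705\right) = \frac{2705}{9} \approx 300.56$)
$b = 0$ ($b = 0 \left(-1\right) = 0$)
$M{\left(f,Q \right)} = -3 + f$ ($M{\left(f,Q \right)} = f - 3 = -3 + f$)
$X{\left(G \right)} = 2$ ($X{\left(G \right)} = -2 + \left(\left(-3 + 0\right) - -7\right) = -2 + \left(-3 + 7\right) = -2 + 4 = 2$)
$\left(O - 1950\right) + X{\left(-19 \right)} = \left(\frac{2705}{9} - 1950\right) + 2 = - \frac{14845}{9} + 2 = - \frac{14827}{9}$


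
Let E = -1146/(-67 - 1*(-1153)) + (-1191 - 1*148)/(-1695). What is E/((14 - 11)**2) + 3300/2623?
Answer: 8898336022/7242509565 ≈ 1.2286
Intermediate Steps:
E = -81386/306795 (E = -1146/(-67 + 1153) + (-1191 - 148)*(-1/1695) = -1146/1086 - 1339*(-1/1695) = -1146*1/1086 + 1339/1695 = -191/181 + 1339/1695 = -81386/306795 ≈ -0.26528)
E/((14 - 11)**2) + 3300/2623 = -81386/(306795*(14 - 11)**2) + 3300/2623 = -81386/(306795*(3**2)) + 3300*(1/2623) = -81386/306795/9 + 3300/2623 = -81386/306795*1/9 + 3300/2623 = -81386/2761155 + 3300/2623 = 8898336022/7242509565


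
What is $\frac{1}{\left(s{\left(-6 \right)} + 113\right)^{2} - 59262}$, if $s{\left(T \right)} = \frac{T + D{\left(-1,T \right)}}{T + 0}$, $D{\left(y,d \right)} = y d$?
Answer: $- \frac{1}{46493} \approx -2.1509 \cdot 10^{-5}$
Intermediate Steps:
$D{\left(y,d \right)} = d y$
$s{\left(T \right)} = 0$ ($s{\left(T \right)} = \frac{T + T \left(-1\right)}{T + 0} = \frac{T - T}{T} = \frac{0}{T} = 0$)
$\frac{1}{\left(s{\left(-6 \right)} + 113\right)^{2} - 59262} = \frac{1}{\left(0 + 113\right)^{2} - 59262} = \frac{1}{113^{2} - 59262} = \frac{1}{12769 - 59262} = \frac{1}{-46493} = - \frac{1}{46493}$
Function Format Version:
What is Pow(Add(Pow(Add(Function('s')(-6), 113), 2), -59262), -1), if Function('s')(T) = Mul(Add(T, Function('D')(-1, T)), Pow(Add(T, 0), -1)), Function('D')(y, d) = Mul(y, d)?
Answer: Rational(-1, 46493) ≈ -2.1509e-5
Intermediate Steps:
Function('D')(y, d) = Mul(d, y)
Function('s')(T) = 0 (Function('s')(T) = Mul(Add(T, Mul(T, -1)), Pow(Add(T, 0), -1)) = Mul(Add(T, Mul(-1, T)), Pow(T, -1)) = Mul(0, Pow(T, -1)) = 0)
Pow(Add(Pow(Add(Function('s')(-6), 113), 2), -59262), -1) = Pow(Add(Pow(Add(0, 113), 2), -59262), -1) = Pow(Add(Pow(113, 2), -59262), -1) = Pow(Add(12769, -59262), -1) = Pow(-46493, -1) = Rational(-1, 46493)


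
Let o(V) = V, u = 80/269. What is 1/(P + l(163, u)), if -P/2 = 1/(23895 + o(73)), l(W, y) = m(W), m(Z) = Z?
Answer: 11984/1953391 ≈ 0.0061350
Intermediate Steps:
u = 80/269 (u = 80*(1/269) = 80/269 ≈ 0.29740)
l(W, y) = W
P = -1/11984 (P = -2/(23895 + 73) = -2/23968 = -2*1/23968 = -1/11984 ≈ -8.3445e-5)
1/(P + l(163, u)) = 1/(-1/11984 + 163) = 1/(1953391/11984) = 11984/1953391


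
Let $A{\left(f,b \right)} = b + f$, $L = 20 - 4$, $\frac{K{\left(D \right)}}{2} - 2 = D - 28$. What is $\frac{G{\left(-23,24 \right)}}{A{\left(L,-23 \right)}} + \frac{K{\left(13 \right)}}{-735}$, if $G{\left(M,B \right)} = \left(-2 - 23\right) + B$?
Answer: $\frac{131}{735} \approx 0.17823$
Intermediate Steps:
$G{\left(M,B \right)} = -25 + B$
$K{\left(D \right)} = -52 + 2 D$ ($K{\left(D \right)} = 4 + 2 \left(D - 28\right) = 4 + 2 \left(-28 + D\right) = 4 + \left(-56 + 2 D\right) = -52 + 2 D$)
$L = 16$
$\frac{G{\left(-23,24 \right)}}{A{\left(L,-23 \right)}} + \frac{K{\left(13 \right)}}{-735} = \frac{-25 + 24}{-23 + 16} + \frac{-52 + 2 \cdot 13}{-735} = - \frac{1}{-7} + \left(-52 + 26\right) \left(- \frac{1}{735}\right) = \left(-1\right) \left(- \frac{1}{7}\right) - - \frac{26}{735} = \frac{1}{7} + \frac{26}{735} = \frac{131}{735}$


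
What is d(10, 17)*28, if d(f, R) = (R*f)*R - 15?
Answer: 80500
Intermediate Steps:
d(f, R) = -15 + f*R**2 (d(f, R) = f*R**2 - 15 = -15 + f*R**2)
d(10, 17)*28 = (-15 + 10*17**2)*28 = (-15 + 10*289)*28 = (-15 + 2890)*28 = 2875*28 = 80500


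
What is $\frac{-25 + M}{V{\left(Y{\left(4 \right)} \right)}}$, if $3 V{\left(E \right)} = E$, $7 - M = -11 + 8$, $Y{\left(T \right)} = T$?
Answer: $- \frac{45}{4} \approx -11.25$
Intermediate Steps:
$M = 10$ ($M = 7 - \left(-11 + 8\right) = 7 - -3 = 7 + 3 = 10$)
$V{\left(E \right)} = \frac{E}{3}$
$\frac{-25 + M}{V{\left(Y{\left(4 \right)} \right)}} = \frac{-25 + 10}{\frac{1}{3} \cdot 4} = - \frac{15}{\frac{4}{3}} = \left(-15\right) \frac{3}{4} = - \frac{45}{4}$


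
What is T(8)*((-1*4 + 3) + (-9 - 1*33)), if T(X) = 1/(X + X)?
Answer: -43/16 ≈ -2.6875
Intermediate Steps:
T(X) = 1/(2*X)
T(8)*((-1*4 + 3) + (-9 - 1*33)) = ((½)/8)*((-1*4 + 3) + (-9 - 1*33)) = ((½)*(⅛))*((-4 + 3) + (-9 - 33)) = (-1 - 42)/16 = (1/16)*(-43) = -43/16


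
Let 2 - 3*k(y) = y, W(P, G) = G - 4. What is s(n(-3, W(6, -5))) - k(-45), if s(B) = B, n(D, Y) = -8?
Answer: -71/3 ≈ -23.667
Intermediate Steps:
W(P, G) = -4 + G
k(y) = ⅔ - y/3
s(n(-3, W(6, -5))) - k(-45) = -8 - (⅔ - ⅓*(-45)) = -8 - (⅔ + 15) = -8 - 1*47/3 = -8 - 47/3 = -71/3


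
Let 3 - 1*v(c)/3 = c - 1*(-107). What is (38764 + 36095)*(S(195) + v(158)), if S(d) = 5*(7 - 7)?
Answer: -58839174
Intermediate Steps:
S(d) = 0 (S(d) = 5*0 = 0)
v(c) = -312 - 3*c (v(c) = 9 - 3*(c - 1*(-107)) = 9 - 3*(c + 107) = 9 - 3*(107 + c) = 9 + (-321 - 3*c) = -312 - 3*c)
(38764 + 36095)*(S(195) + v(158)) = (38764 + 36095)*(0 + (-312 - 3*158)) = 74859*(0 + (-312 - 474)) = 74859*(0 - 786) = 74859*(-786) = -58839174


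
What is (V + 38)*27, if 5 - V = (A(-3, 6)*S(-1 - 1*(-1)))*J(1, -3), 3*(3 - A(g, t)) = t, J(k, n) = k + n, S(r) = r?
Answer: 1161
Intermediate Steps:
A(g, t) = 3 - t/3
V = 5 (V = 5 - (3 - ⅓*6)*(-1 - 1*(-1))*(1 - 3) = 5 - (3 - 2)*(-1 + 1)*(-2) = 5 - 1*0*(-2) = 5 - 0*(-2) = 5 - 1*0 = 5 + 0 = 5)
(V + 38)*27 = (5 + 38)*27 = 43*27 = 1161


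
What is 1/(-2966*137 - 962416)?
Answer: -1/1368758 ≈ -7.3059e-7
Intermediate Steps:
1/(-2966*137 - 962416) = 1/(-406342 - 962416) = 1/(-1368758) = -1/1368758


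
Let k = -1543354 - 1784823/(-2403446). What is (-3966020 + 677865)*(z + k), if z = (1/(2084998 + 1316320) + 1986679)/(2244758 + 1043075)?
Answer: 34099563487182863998936850713445/6719413463169694681 ≈ 5.0748e+12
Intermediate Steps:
z = 6757327042923/11182965563894 (z = (1/3401318 + 1986679)/3287833 = (1/3401318 + 1986679)*(1/3287833) = (6757327042923/3401318)*(1/3287833) = 6757327042923/11182965563894 ≈ 0.60425)
k = -3709366213061/2403446 (k = -1543354 - 1784823*(-1/2403446) = -1543354 + 1784823/2403446 = -3709366213061/2403446 ≈ -1.5434e+6)
(-3966020 + 677865)*(z + k) = (-3966020 + 677865)*(6757327042923/11182965563894 - 3709366213061/2403446) = -3288155*(-10370424595915601301926719/6719413463169694681) = 34099563487182863998936850713445/6719413463169694681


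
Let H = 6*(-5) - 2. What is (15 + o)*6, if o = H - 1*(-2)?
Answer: -90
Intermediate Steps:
H = -32 (H = -30 - 2 = -32)
o = -30 (o = -32 - 1*(-2) = -32 + 2 = -30)
(15 + o)*6 = (15 - 30)*6 = -15*6 = -90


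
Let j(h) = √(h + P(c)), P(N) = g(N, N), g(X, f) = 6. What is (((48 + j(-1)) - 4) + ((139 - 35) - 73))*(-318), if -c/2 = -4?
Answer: -23850 - 318*√5 ≈ -24561.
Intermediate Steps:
c = 8 (c = -2*(-4) = 8)
P(N) = 6
j(h) = √(6 + h) (j(h) = √(h + 6) = √(6 + h))
(((48 + j(-1)) - 4) + ((139 - 35) - 73))*(-318) = (((48 + √(6 - 1)) - 4) + ((139 - 35) - 73))*(-318) = (((48 + √5) - 4) + (104 - 73))*(-318) = ((44 + √5) + 31)*(-318) = (75 + √5)*(-318) = -23850 - 318*√5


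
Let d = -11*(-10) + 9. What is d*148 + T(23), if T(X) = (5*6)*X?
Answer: 18302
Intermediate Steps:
T(X) = 30*X
d = 119 (d = 110 + 9 = 119)
d*148 + T(23) = 119*148 + 30*23 = 17612 + 690 = 18302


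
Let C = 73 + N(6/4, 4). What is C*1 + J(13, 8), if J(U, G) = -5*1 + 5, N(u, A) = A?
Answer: 77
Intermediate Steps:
J(U, G) = 0 (J(U, G) = -5 + 5 = 0)
C = 77 (C = 73 + 4 = 77)
C*1 + J(13, 8) = 77*1 + 0 = 77 + 0 = 77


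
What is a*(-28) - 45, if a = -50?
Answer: 1355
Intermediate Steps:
a*(-28) - 45 = -50*(-28) - 45 = 1400 - 45 = 1355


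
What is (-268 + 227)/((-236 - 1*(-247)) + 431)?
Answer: -41/442 ≈ -0.092760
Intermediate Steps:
(-268 + 227)/((-236 - 1*(-247)) + 431) = -41/((-236 + 247) + 431) = -41/(11 + 431) = -41/442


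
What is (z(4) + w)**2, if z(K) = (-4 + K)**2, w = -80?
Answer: 6400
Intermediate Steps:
(z(4) + w)**2 = ((-4 + 4)**2 - 80)**2 = (0**2 - 80)**2 = (0 - 80)**2 = (-80)**2 = 6400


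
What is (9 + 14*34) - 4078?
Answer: -3593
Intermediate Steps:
(9 + 14*34) - 4078 = (9 + 476) - 4078 = 485 - 4078 = -3593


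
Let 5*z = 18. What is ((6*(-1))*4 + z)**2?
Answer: 10404/25 ≈ 416.16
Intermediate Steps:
z = 18/5 (z = (1/5)*18 = 18/5 ≈ 3.6000)
((6*(-1))*4 + z)**2 = ((6*(-1))*4 + 18/5)**2 = (-6*4 + 18/5)**2 = (-24 + 18/5)**2 = (-102/5)**2 = 10404/25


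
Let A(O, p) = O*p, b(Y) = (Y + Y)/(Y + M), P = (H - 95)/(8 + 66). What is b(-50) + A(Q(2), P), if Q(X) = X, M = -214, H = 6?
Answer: -4949/2442 ≈ -2.0266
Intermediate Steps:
P = -89/74 (P = (6 - 95)/(8 + 66) = -89/74 ≈ -1.2027)
b(Y) = 2*Y/(-214 + Y) (b(Y) = (Y + Y)/(Y - 214) = (2*Y)/(-214 + Y) = 2*Y/(-214 + Y))
b(-50) + A(Q(2), P) = 2*(-50)/(-214 - 50) + 2*(-89/74) = 2*(-50)/(-264) - 89/37 = 2*(-50)*(-1/264) - 89/37 = 25/66 - 89/37 = -4949/2442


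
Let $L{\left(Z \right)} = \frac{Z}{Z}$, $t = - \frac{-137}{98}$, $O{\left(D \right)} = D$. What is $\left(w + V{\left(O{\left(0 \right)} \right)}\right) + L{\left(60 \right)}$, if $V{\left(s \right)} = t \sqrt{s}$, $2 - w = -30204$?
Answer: $30207$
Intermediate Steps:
$t = \frac{137}{98}$ ($t = - \frac{-137}{98} = \left(-1\right) \left(- \frac{137}{98}\right) = \frac{137}{98} \approx 1.398$)
$w = 30206$ ($w = 2 - -30204 = 2 + 30204 = 30206$)
$L{\left(Z \right)} = 1$
$V{\left(s \right)} = \frac{137 \sqrt{s}}{98}$
$\left(w + V{\left(O{\left(0 \right)} \right)}\right) + L{\left(60 \right)} = \left(30206 + \frac{137 \sqrt{0}}{98}\right) + 1 = \left(30206 + \frac{137}{98} \cdot 0\right) + 1 = \left(30206 + 0\right) + 1 = 30206 + 1 = 30207$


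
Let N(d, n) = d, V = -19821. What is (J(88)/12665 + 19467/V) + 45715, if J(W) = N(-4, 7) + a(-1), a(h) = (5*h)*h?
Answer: 3825241821747/83677655 ≈ 45714.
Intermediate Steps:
a(h) = 5*h**2
J(W) = 1 (J(W) = -4 + 5*(-1)**2 = -4 + 5*1 = -4 + 5 = 1)
(J(88)/12665 + 19467/V) + 45715 = (1/12665 + 19467/(-19821)) + 45715 = (1*(1/12665) + 19467*(-1/19821)) + 45715 = (1/12665 - 6489/6607) + 45715 = -82176578/83677655 + 45715 = 3825241821747/83677655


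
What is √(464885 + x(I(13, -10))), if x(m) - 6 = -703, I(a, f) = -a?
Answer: 2*√116047 ≈ 681.31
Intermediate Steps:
x(m) = -697 (x(m) = 6 - 703 = -697)
√(464885 + x(I(13, -10))) = √(464885 - 697) = √464188 = 2*√116047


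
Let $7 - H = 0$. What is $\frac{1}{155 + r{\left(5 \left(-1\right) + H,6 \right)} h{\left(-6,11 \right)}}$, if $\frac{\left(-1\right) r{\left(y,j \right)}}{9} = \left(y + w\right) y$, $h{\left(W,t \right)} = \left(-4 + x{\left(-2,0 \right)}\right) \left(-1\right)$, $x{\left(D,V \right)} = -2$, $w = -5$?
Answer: $\frac{1}{479} \approx 0.0020877$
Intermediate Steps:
$H = 7$ ($H = 7 - 0 = 7 + 0 = 7$)
$h{\left(W,t \right)} = 6$ ($h{\left(W,t \right)} = \left(-4 - 2\right) \left(-1\right) = \left(-6\right) \left(-1\right) = 6$)
$r{\left(y,j \right)} = - 9 y \left(-5 + y\right)$ ($r{\left(y,j \right)} = - 9 \left(y - 5\right) y = - 9 \left(-5 + y\right) y = - 9 y \left(-5 + y\right)$)
$\frac{1}{155 + r{\left(5 \left(-1\right) + H,6 \right)} h{\left(-6,11 \right)}} = \frac{1}{155 + 9 \left(5 \left(-1\right) + 7\right) \left(5 - \left(5 \left(-1\right) + 7\right)\right) 6} = \frac{1}{155 + 9 \left(-5 + 7\right) \left(5 - \left(-5 + 7\right)\right) 6} = \frac{1}{155 + 9 \cdot 2 \left(5 - 2\right) 6} = \frac{1}{155 + 9 \cdot 2 \cdot 3 \cdot 6} = \frac{1}{155 + 54 \cdot 6} = \frac{1}{155 + 324} = \frac{1}{479}$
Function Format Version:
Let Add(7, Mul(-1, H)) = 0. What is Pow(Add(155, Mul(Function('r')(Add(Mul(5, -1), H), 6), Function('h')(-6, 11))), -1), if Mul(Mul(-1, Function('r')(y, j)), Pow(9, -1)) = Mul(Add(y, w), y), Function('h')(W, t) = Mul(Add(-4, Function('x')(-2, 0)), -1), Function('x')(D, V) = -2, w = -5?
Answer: Rational(1, 479) ≈ 0.0020877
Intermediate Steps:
H = 7 (H = Add(7, Mul(-1, 0)) = Add(7, 0) = 7)
Function('h')(W, t) = 6 (Function('h')(W, t) = Mul(Add(-4, -2), -1) = Mul(-6, -1) = 6)
Function('r')(y, j) = Mul(-9, y, Add(-5, y)) (Function('r')(y, j) = Mul(-9, Mul(Add(y, -5), y)) = Mul(-9, Mul(Add(-5, y), y)) = Mul(-9, Mul(y, Add(-5, y))) = Mul(-9, y, Add(-5, y)))
Pow(Add(155, Mul(Function('r')(Add(Mul(5, -1), H), 6), Function('h')(-6, 11))), -1) = Pow(Add(155, Mul(Mul(9, Add(Mul(5, -1), 7), Add(5, Mul(-1, Add(Mul(5, -1), 7)))), 6)), -1) = Pow(Add(155, Mul(Mul(9, Add(-5, 7), Add(5, Mul(-1, Add(-5, 7)))), 6)), -1) = Pow(Add(155, Mul(Mul(9, 2, Add(5, Mul(-1, 2))), 6)), -1) = Pow(Add(155, Mul(Mul(9, 2, Add(5, -2)), 6)), -1) = Pow(Add(155, Mul(Mul(9, 2, 3), 6)), -1) = Pow(Add(155, Mul(54, 6)), -1) = Pow(Add(155, 324), -1) = Pow(479, -1) = Rational(1, 479)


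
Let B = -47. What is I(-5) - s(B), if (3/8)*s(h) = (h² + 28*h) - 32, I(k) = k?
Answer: -2301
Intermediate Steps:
s(h) = -256/3 + 8*h²/3 + 224*h/3 (s(h) = 8*((h² + 28*h) - 32)/3 = 8*(-32 + h² + 28*h)/3 = -256/3 + 8*h²/3 + 224*h/3)
I(-5) - s(B) = -5 - (-256/3 + (8/3)*(-47)² + (224/3)*(-47)) = -5 - (-256/3 + (8/3)*2209 - 10528/3) = -5 - (-256/3 + 17672/3 - 10528/3) = -5 - 1*2296 = -5 - 2296 = -2301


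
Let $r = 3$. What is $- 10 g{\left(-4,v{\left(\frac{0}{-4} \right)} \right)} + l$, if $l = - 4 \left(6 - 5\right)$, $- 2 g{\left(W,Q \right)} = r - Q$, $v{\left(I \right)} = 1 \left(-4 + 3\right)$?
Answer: $16$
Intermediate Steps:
$v{\left(I \right)} = -1$ ($v{\left(I \right)} = 1 \left(-1\right) = -1$)
$g{\left(W,Q \right)} = - \frac{3}{2} + \frac{Q}{2}$ ($g{\left(W,Q \right)} = - \frac{3 - Q}{2} = - \frac{3}{2} + \frac{Q}{2}$)
$l = -4$ ($l = \left(-4\right) 1 = -4$)
$- 10 g{\left(-4,v{\left(\frac{0}{-4} \right)} \right)} + l = - 10 \left(- \frac{3}{2} + \frac{1}{2} \left(-1\right)\right) - 4 = - 10 \left(- \frac{3}{2} - \frac{1}{2}\right) - 4 = \left(-10\right) \left(-2\right) - 4 = 20 - 4 = 16$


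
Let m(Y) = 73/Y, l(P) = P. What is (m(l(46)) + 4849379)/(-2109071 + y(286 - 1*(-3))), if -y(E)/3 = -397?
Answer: -223071507/96962480 ≈ -2.3006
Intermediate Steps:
y(E) = 1191 (y(E) = -3*(-397) = 1191)
(m(l(46)) + 4849379)/(-2109071 + y(286 - 1*(-3))) = (73/46 + 4849379)/(-2109071 + 1191) = (73*(1/46) + 4849379)/(-2107880) = (73/46 + 4849379)*(-1/2107880) = (223071507/46)*(-1/2107880) = -223071507/96962480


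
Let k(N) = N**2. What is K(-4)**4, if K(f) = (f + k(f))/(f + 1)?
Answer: 256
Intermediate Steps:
K(f) = (f + f**2)/(1 + f) (K(f) = (f + f**2)/(f + 1) = (f + f**2)/(1 + f))
K(-4)**4 = (-4)**4 = 256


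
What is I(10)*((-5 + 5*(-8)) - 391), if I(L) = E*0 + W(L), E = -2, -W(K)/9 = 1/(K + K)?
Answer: 981/5 ≈ 196.20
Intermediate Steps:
W(K) = -9/(2*K) (W(K) = -9/(K + K) = -9*1/(2*K) = -9/(2*K))
I(L) = -9/(2*L) (I(L) = -2*0 - 9/(2*L) = 0 - 9/(2*L) = -9/(2*L))
I(10)*((-5 + 5*(-8)) - 391) = (-9/2/10)*((-5 + 5*(-8)) - 391) = (-9/2*1/10)*((-5 - 40) - 391) = -9*(-45 - 391)/20 = -9/20*(-436) = 981/5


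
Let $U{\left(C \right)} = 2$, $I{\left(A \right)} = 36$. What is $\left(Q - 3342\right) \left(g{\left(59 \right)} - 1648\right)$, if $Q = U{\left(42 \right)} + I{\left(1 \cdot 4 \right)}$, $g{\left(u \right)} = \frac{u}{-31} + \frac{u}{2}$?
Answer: $\frac{165968180}{31} \approx 5.3538 \cdot 10^{6}$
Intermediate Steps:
$g{\left(u \right)} = \frac{29 u}{62}$ ($g{\left(u \right)} = u \left(- \frac{1}{31}\right) + u \frac{1}{2} = - \frac{u}{31} + \frac{u}{2} = \frac{29 u}{62}$)
$Q = 38$ ($Q = 2 + 36 = 38$)
$\left(Q - 3342\right) \left(g{\left(59 \right)} - 1648\right) = \left(38 - 3342\right) \left(\frac{29}{62} \cdot 59 - 1648\right) = - 3304 \left(\frac{1711}{62} - 1648\right) = \left(-3304\right) \left(- \frac{100465}{62}\right) = \frac{165968180}{31}$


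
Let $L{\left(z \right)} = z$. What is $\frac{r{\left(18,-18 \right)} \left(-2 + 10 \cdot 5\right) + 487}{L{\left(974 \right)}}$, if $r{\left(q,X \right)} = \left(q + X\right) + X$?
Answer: $- \frac{377}{974} \approx -0.38706$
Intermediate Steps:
$r{\left(q,X \right)} = q + 2 X$ ($r{\left(q,X \right)} = \left(X + q\right) + X = q + 2 X$)
$\frac{r{\left(18,-18 \right)} \left(-2 + 10 \cdot 5\right) + 487}{L{\left(974 \right)}} = \frac{\left(18 + 2 \left(-18\right)\right) \left(-2 + 10 \cdot 5\right) + 487}{974} = \left(\left(18 - 36\right) \left(-2 + 50\right) + 487\right) \frac{1}{974} = \left(\left(-18\right) 48 + 487\right) \frac{1}{974} = \left(-864 + 487\right) \frac{1}{974} = \left(-377\right) \frac{1}{974} = - \frac{377}{974}$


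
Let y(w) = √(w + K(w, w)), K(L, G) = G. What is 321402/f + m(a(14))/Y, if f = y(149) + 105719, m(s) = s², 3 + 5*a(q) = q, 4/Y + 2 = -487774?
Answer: -54970336630868854/93137555525 - 107134*√298/3725502221 ≈ -5.9021e+5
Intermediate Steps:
Y = -1/121944 (Y = 4/(-2 - 487774) = 4/(-487776) = 4*(-1/487776) = -1/121944 ≈ -8.2005e-6)
a(q) = -⅗ + q/5
y(w) = √2*√w (y(w) = √(w + w) = √(2*w) = √2*√w)
f = 105719 + √298 (f = √2*√149 + 105719 = √298 + 105719 = 105719 + √298 ≈ 1.0574e+5)
321402/f + m(a(14))/Y = 321402/(105719 + √298) + (-⅗ + (⅕)*14)²/(-1/121944) = 321402/(105719 + √298) + (-⅗ + 14/5)²*(-121944) = 321402/(105719 + √298) + (11/5)²*(-121944) = 321402/(105719 + √298) + (121/25)*(-121944) = 321402/(105719 + √298) - 14755224/25 = -14755224/25 + 321402/(105719 + √298)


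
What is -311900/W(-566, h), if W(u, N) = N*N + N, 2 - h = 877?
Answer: -6238/15295 ≈ -0.40785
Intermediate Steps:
h = -875 (h = 2 - 1*877 = 2 - 877 = -875)
W(u, N) = N + N**2 (W(u, N) = N**2 + N = N + N**2)
-311900/W(-566, h) = -311900*(-1/(875*(1 - 875))) = -311900/((-875*(-874))) = -311900/764750 = -311900*1/764750 = -6238/15295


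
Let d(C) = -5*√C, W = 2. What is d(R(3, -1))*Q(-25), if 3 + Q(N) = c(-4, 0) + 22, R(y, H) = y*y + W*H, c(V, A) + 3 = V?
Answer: -60*√7 ≈ -158.75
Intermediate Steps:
c(V, A) = -3 + V
R(y, H) = y² + 2*H (R(y, H) = y*y + 2*H = y² + 2*H)
Q(N) = 12 (Q(N) = -3 + ((-3 - 4) + 22) = -3 + (-7 + 22) = -3 + 15 = 12)
d(R(3, -1))*Q(-25) = -5*√(3² + 2*(-1))*12 = -5*√(9 - 2)*12 = -5*√7*12 = -60*√7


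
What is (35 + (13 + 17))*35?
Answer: 2275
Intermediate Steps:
(35 + (13 + 17))*35 = (35 + 30)*35 = 65*35 = 2275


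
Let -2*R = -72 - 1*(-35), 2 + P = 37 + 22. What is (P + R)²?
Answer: 22801/4 ≈ 5700.3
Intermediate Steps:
P = 57 (P = -2 + (37 + 22) = -2 + 59 = 57)
R = 37/2 (R = -(-72 - 1*(-35))/2 = -(-72 + 35)/2 = -½*(-37) = 37/2 ≈ 18.500)
(P + R)² = (57 + 37/2)² = (151/2)² = 22801/4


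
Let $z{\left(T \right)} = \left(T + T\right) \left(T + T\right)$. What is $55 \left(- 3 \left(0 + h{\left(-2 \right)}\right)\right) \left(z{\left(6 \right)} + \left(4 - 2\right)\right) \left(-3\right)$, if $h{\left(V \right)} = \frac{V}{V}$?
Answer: $72270$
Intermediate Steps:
$h{\left(V \right)} = 1$
$z{\left(T \right)} = 4 T^{2}$ ($z{\left(T \right)} = 2 T 2 T = 4 T^{2}$)
$55 \left(- 3 \left(0 + h{\left(-2 \right)}\right)\right) \left(z{\left(6 \right)} + \left(4 - 2\right)\right) \left(-3\right) = 55 \left(- 3 \left(0 + 1\right)\right) \left(4 \cdot 6^{2} + \left(4 - 2\right)\right) \left(-3\right) = 55 \left(\left(-3\right) 1\right) \left(4 \cdot 36 + 2\right) \left(-3\right) = 55 \left(-3\right) \left(144 + 2\right) \left(-3\right) = - 165 \cdot 146 \left(-3\right) = \left(-165\right) \left(-438\right) = 72270$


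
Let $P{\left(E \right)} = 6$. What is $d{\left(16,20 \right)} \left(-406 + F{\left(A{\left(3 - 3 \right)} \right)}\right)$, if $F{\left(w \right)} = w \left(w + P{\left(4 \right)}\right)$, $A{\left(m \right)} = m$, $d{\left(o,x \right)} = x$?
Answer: $-8120$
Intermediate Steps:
$F{\left(w \right)} = w \left(6 + w\right)$ ($F{\left(w \right)} = w \left(w + 6\right) = w \left(6 + w\right)$)
$d{\left(16,20 \right)} \left(-406 + F{\left(A{\left(3 - 3 \right)} \right)}\right) = 20 \left(-406 + \left(3 - 3\right) \left(6 + \left(3 - 3\right)\right)\right) = 20 \left(-406 + 0 \left(6 + 0\right)\right) = 20 \left(-406 + 0 \cdot 6\right) = 20 \left(-406 + 0\right) = 20 \left(-406\right) = -8120$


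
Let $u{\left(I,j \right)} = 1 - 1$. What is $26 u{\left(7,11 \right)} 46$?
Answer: $0$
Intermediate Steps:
$u{\left(I,j \right)} = 0$ ($u{\left(I,j \right)} = 1 - 1 = 0$)
$26 u{\left(7,11 \right)} 46 = 26 \cdot 0 \cdot 46 = 0 \cdot 46 = 0$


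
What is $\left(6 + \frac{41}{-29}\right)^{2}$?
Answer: $\frac{17689}{841} \approx 21.033$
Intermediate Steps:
$\left(6 + \frac{41}{-29}\right)^{2} = \left(6 + 41 \left(- \frac{1}{29}\right)\right)^{2} = \left(6 - \frac{41}{29}\right)^{2} = \left(\frac{133}{29}\right)^{2} = \frac{17689}{841}$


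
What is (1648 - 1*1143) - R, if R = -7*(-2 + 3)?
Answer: 512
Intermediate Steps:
R = -7 (R = -7*1 = -7)
(1648 - 1*1143) - R = (1648 - 1*1143) - 1*(-7) = (1648 - 1143) + 7 = 505 + 7 = 512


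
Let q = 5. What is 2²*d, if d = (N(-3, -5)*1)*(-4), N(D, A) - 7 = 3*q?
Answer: -352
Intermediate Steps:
N(D, A) = 22 (N(D, A) = 7 + 3*5 = 7 + 15 = 22)
d = -88 (d = (22*1)*(-4) = 22*(-4) = -88)
2²*d = 2²*(-88) = 4*(-88) = -352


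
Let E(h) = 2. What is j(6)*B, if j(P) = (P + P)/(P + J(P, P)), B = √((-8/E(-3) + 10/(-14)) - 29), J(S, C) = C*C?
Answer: 4*I*√413/49 ≈ 1.659*I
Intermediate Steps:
J(S, C) = C²
B = 2*I*√413/7 (B = √((-8/2 + 10/(-14)) - 29) = √((-8*½ + 10*(-1/14)) - 29) = √((-4 - 5/7) - 29) = √(-33/7 - 29) = √(-236/7) = 2*I*√413/7 ≈ 5.8064*I)
j(P) = 2*P/(P + P²) (j(P) = (P + P)/(P + P²) = (2*P)/(P + P²) = 2*P/(P + P²))
j(6)*B = (2/(1 + 6))*(2*I*√413/7) = (2/7)*(2*I*√413/7) = (2*(⅐))*(2*I*√413/7) = 2*(2*I*√413/7)/7 = 4*I*√413/49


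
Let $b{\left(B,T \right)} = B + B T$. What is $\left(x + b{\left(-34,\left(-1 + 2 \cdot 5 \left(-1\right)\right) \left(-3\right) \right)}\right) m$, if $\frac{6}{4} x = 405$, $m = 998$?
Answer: $-884228$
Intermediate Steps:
$x = 270$ ($x = \frac{2}{3} \cdot 405 = 270$)
$\left(x + b{\left(-34,\left(-1 + 2 \cdot 5 \left(-1\right)\right) \left(-3\right) \right)}\right) m = \left(270 - 34 \left(1 + \left(-1 + 2 \cdot 5 \left(-1\right)\right) \left(-3\right)\right)\right) 998 = \left(270 - 34 \left(1 + \left(-1 + 10 \left(-1\right)\right) \left(-3\right)\right)\right) 998 = \left(270 - 34 \left(1 + \left(-1 - 10\right) \left(-3\right)\right)\right) 998 = \left(270 - 34 \left(1 - -33\right)\right) 998 = \left(270 - 34 \left(1 + 33\right)\right) 998 = \left(270 - 1156\right) 998 = \left(-886\right) 998 = -884228$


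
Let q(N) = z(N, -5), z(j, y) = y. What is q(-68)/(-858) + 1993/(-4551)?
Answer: -187471/433862 ≈ -0.43210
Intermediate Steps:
q(N) = -5
q(-68)/(-858) + 1993/(-4551) = -5/(-858) + 1993/(-4551) = -5*(-1/858) + 1993*(-1/4551) = 5/858 - 1993/4551 = -187471/433862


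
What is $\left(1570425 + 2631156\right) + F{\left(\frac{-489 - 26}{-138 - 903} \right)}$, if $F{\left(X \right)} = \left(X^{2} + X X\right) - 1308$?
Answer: $\frac{4551756575363}{1083681} \approx 4.2003 \cdot 10^{6}$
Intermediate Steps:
$F{\left(X \right)} = -1308 + 2 X^{2}$ ($F{\left(X \right)} = \left(X^{2} + X^{2}\right) - 1308 = 2 X^{2} - 1308 = -1308 + 2 X^{2}$)
$\left(1570425 + 2631156\right) + F{\left(\frac{-489 - 26}{-138 - 903} \right)} = \left(1570425 + 2631156\right) - \left(1308 - 2 \left(\frac{-489 - 26}{-138 - 903}\right)^{2}\right) = 4201581 - \left(1308 - 2 \left(- \frac{515}{-1041}\right)^{2}\right) = 4201581 - \left(1308 - 2 \left(\left(-515\right) \left(- \frac{1}{1041}\right)\right)^{2}\right) = 4201581 - \left(1308 - 2 \left(\frac{515}{1041}\right)^{2}\right) = 4201581 + \left(-1308 + 2 \cdot \frac{265225}{1083681}\right) = 4201581 + \left(-1308 + \frac{530450}{1083681}\right) = 4201581 - \frac{1416924298}{1083681} = \frac{4551756575363}{1083681}$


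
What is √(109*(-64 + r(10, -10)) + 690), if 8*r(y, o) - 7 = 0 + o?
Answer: I*√101230/4 ≈ 79.542*I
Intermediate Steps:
r(y, o) = 7/8 + o/8 (r(y, o) = 7/8 + (0 + o)/8 = 7/8 + o/8)
√(109*(-64 + r(10, -10)) + 690) = √(109*(-64 + (7/8 + (⅛)*(-10))) + 690) = √(109*(-64 + (7/8 - 5/4)) + 690) = √(109*(-64 - 3/8) + 690) = √(109*(-515/8) + 690) = √(-56135/8 + 690) = √(-50615/8) = I*√101230/4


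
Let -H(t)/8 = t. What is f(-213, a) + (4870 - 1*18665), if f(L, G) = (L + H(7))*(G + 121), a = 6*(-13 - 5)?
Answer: -17292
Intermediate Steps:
H(t) = -8*t
a = -108 (a = 6*(-18) = -108)
f(L, G) = (-56 + L)*(121 + G) (f(L, G) = (L - 8*7)*(G + 121) = (L - 56)*(121 + G) = (-56 + L)*(121 + G))
f(-213, a) + (4870 - 1*18665) = (-6776 - 56*(-108) + 121*(-213) - 108*(-213)) + (4870 - 1*18665) = (-6776 + 6048 - 25773 + 23004) + (4870 - 18665) = -3497 - 13795 = -17292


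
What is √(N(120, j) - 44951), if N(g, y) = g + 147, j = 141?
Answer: 2*I*√11171 ≈ 211.39*I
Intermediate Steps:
N(g, y) = 147 + g
√(N(120, j) - 44951) = √((147 + 120) - 44951) = √(267 - 44951) = √(-44684) = 2*I*√11171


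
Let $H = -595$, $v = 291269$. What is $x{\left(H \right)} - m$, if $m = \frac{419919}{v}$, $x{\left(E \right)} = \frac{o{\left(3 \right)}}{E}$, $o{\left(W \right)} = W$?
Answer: $- \frac{250725612}{173305055} \approx -1.4467$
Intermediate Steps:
$x{\left(E \right)} = \frac{3}{E}$
$m = \frac{419919}{291269} \approx 1.4417$
$x{\left(H \right)} - m = \frac{3}{-595} - \frac{419919}{291269} = 3 \left(- \frac{1}{595}\right) - \frac{419919}{291269} = - \frac{3}{595} - \frac{419919}{291269} = - \frac{250725612}{173305055}$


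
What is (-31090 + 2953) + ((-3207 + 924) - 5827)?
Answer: -36247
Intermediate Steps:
(-31090 + 2953) + ((-3207 + 924) - 5827) = -28137 + (-2283 - 5827) = -28137 - 8110 = -36247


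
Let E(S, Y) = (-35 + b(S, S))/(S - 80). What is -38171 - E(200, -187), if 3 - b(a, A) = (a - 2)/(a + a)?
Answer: -916097501/24000 ≈ -38171.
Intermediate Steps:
b(a, A) = 3 - (-2 + a)/(2*a) (b(a, A) = 3 - (a - 2)/(a + a) = 3 - (-2 + a)/(2*a))
E(S, Y) = (-65/2 + 1/S)/(-80 + S) (E(S, Y) = (-35 + (5/2 + 1/S))/(S - 80) = (-65/2 + 1/S)/(-80 + S))
-38171 - E(200, -187) = -38171 - (2 - 65*200)/(2*200*(-80 + 200)) = -38171 - (2 - 13000)/(2*200*120) = -38171 - (-12998)/(2*200*120) = -38171 - 1*(-6499/24000) = -38171 + 6499/24000 = -916097501/24000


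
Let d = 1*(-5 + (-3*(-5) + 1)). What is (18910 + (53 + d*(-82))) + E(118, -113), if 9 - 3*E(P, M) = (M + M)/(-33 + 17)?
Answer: 433423/24 ≈ 18059.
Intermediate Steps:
E(P, M) = 3 + M/24 (E(P, M) = 3 - (M + M)/(3*(-33 + 17)) = 3 - 2*M/(3*(-16)) = 3 - 2*M*(-1)/(3*16) = 3 - (-1)*M/24 = 3 + M/24)
d = 11 (d = 1*(-5 + (15 + 1)) = 1*(-5 + 16) = 1*11 = 11)
(18910 + (53 + d*(-82))) + E(118, -113) = (18910 + (53 + 11*(-82))) + (3 + (1/24)*(-113)) = (18910 + (53 - 902)) + (3 - 113/24) = (18910 - 849) - 41/24 = 18061 - 41/24 = 433423/24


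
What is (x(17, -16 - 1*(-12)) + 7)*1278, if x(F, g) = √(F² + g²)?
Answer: 8946 + 1278*√305 ≈ 31265.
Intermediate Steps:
(x(17, -16 - 1*(-12)) + 7)*1278 = (√(17² + (-16 - 1*(-12))²) + 7)*1278 = (√(289 + (-16 + 12)²) + 7)*1278 = (√(289 + (-4)²) + 7)*1278 = (√(289 + 16) + 7)*1278 = (√305 + 7)*1278 = (7 + √305)*1278 = 8946 + 1278*√305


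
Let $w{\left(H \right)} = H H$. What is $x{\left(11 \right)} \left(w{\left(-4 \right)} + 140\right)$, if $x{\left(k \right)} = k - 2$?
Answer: $1404$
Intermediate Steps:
$x{\left(k \right)} = -2 + k$
$w{\left(H \right)} = H^{2}$
$x{\left(11 \right)} \left(w{\left(-4 \right)} + 140\right) = \left(-2 + 11\right) \left(\left(-4\right)^{2} + 140\right) = 9 \left(16 + 140\right) = 9 \cdot 156 = 1404$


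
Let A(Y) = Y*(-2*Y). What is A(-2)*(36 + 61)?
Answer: -776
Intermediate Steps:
A(Y) = -2*Y**2
A(-2)*(36 + 61) = (-2*(-2)**2)*(36 + 61) = -2*4*97 = -8*97 = -776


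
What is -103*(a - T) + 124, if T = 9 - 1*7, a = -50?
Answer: 5480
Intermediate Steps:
T = 2 (T = 9 - 7 = 2)
-103*(a - T) + 124 = -103*(-50 - 1*2) + 124 = -103*(-50 - 2) + 124 = -103*(-52) + 124 = 5356 + 124 = 5480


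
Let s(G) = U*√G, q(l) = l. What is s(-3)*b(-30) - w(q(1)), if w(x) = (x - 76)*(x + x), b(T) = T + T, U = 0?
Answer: 150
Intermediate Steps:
s(G) = 0 (s(G) = 0*√G = 0)
b(T) = 2*T
w(x) = 2*x*(-76 + x) (w(x) = (-76 + x)*(2*x) = 2*x*(-76 + x))
s(-3)*b(-30) - w(q(1)) = 0*(2*(-30)) - 2*(-76 + 1) = 0*(-60) - 2*(-75) = 0 - 1*(-150) = 0 + 150 = 150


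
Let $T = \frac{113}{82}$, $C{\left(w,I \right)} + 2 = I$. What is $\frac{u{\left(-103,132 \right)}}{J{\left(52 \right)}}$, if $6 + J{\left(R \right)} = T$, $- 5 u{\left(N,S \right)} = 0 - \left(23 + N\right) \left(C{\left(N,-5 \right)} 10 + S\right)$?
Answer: $\frac{81344}{379} \approx 214.63$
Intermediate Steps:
$C{\left(w,I \right)} = -2 + I$
$T = \frac{113}{82}$ ($T = 113 \cdot \frac{1}{82} = \frac{113}{82} \approx 1.378$)
$u{\left(N,S \right)} = \frac{\left(-70 + S\right) \left(23 + N\right)}{5}$ ($u{\left(N,S \right)} = - \frac{0 - \left(23 + N\right) \left(\left(-2 - 5\right) 10 + S\right)}{5} = - \frac{0 - \left(23 + N\right) \left(\left(-7\right) 10 + S\right)}{5} = - \frac{0 - \left(23 + N\right) \left(-70 + S\right)}{5} = - \frac{0 - \left(-70 + S\right) \left(23 + N\right)}{5} = - \frac{\left(-1\right) \left(-70 + S\right) \left(23 + N\right)}{5} = \frac{\left(-70 + S\right) \left(23 + N\right)}{5}$)
$J{\left(R \right)} = - \frac{379}{82}$ ($J{\left(R \right)} = -6 + \frac{113}{82} = - \frac{379}{82}$)
$\frac{u{\left(-103,132 \right)}}{J{\left(52 \right)}} = \frac{-322 - -1442 + \frac{23}{5} \cdot 132 + \frac{1}{5} \left(-103\right) 132}{- \frac{379}{82}} = \left(-322 + 1442 + \frac{3036}{5} - \frac{13596}{5}\right) \left(- \frac{82}{379}\right) = \left(-992\right) \left(- \frac{82}{379}\right) = \frac{81344}{379}$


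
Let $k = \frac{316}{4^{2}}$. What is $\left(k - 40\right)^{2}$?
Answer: $\frac{6561}{16} \approx 410.06$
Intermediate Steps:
$k = \frac{79}{4}$ ($k = \frac{316}{16} = 316 \cdot \frac{1}{16} = \frac{79}{4} \approx 19.75$)
$\left(k - 40\right)^{2} = \left(\frac{79}{4} - 40\right)^{2} = \left(- \frac{81}{4}\right)^{2} = \frac{6561}{16}$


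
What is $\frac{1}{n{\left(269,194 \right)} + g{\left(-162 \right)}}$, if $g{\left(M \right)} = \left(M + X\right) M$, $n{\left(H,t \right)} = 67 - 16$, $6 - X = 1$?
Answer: $\frac{1}{25485} \approx 3.9239 \cdot 10^{-5}$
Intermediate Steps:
$X = 5$ ($X = 6 - 1 = 5$)
$n{\left(H,t \right)} = 51$
$g{\left(M \right)} = M \left(5 + M\right)$ ($g{\left(M \right)} = \left(M + 5\right) M = \left(5 + M\right) M = M \left(5 + M\right)$)
$\frac{1}{n{\left(269,194 \right)} + g{\left(-162 \right)}} = \frac{1}{51 - 162 \left(5 - 162\right)} = \frac{1}{51 - -25434} = \frac{1}{51 + 25434} = \frac{1}{25485}$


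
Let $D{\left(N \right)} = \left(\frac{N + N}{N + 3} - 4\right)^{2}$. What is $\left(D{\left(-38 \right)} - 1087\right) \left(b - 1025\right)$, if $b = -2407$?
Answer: $\frac{4555907928}{1225} \approx 3.7191 \cdot 10^{6}$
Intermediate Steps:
$D{\left(N \right)} = \left(-4 + \frac{2 N}{3 + N}\right)^{2}$ ($D{\left(N \right)} = \left(\frac{2 N}{3 + N} - 4\right)^{2} = \left(-4 + \frac{2 N}{3 + N}\right)^{2}$)
$\left(D{\left(-38 \right)} - 1087\right) \left(b - 1025\right) = \left(\frac{4 \left(6 - 38\right)^{2}}{\left(3 - 38\right)^{2}} - 1087\right) \left(-2407 - 1025\right) = \left(\frac{4 \left(-32\right)^{2}}{1225} - 1087\right) \left(-3432\right) = \left(4 \cdot \frac{1}{1225} \cdot 1024 - 1087\right) \left(-3432\right) = \left(\frac{4096}{1225} - 1087\right) \left(-3432\right) = \left(- \frac{1327479}{1225}\right) \left(-3432\right) = \frac{4555907928}{1225}$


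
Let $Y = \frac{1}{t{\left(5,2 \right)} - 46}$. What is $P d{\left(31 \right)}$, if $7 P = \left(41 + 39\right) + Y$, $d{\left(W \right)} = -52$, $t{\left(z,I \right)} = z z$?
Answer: $- \frac{87308}{147} \approx -593.93$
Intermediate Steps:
$t{\left(z,I \right)} = z^{2}$
$Y = - \frac{1}{21}$ ($Y = \frac{1}{5^{2} - 46} = \frac{1}{25 - 46} = \frac{1}{-21} = - \frac{1}{21} \approx -0.047619$)
$P = \frac{1679}{147}$ ($P = \frac{\left(41 + 39\right) - \frac{1}{21}}{7} = \frac{80 - \frac{1}{21}}{7} = \frac{1}{7} \cdot \frac{1679}{21} = \frac{1679}{147} \approx 11.422$)
$P d{\left(31 \right)} = \frac{1679}{147} \left(-52\right) = - \frac{87308}{147}$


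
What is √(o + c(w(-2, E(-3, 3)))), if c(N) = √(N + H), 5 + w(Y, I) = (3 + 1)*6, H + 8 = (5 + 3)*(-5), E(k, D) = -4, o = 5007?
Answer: √(5007 + I*√29) ≈ 70.76 + 0.0381*I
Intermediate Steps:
H = -48 (H = -8 + (5 + 3)*(-5) = -8 + 8*(-5) = -8 - 40 = -48)
w(Y, I) = 19 (w(Y, I) = -5 + (3 + 1)*6 = -5 + 4*6 = -5 + 24 = 19)
c(N) = √(-48 + N) (c(N) = √(N - 48) = √(-48 + N))
√(o + c(w(-2, E(-3, 3)))) = √(5007 + √(-48 + 19)) = √(5007 + √(-29)) = √(5007 + I*√29)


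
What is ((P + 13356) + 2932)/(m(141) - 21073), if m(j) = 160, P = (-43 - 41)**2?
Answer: -23344/20913 ≈ -1.1162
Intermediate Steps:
P = 7056 (P = (-84)**2 = 7056)
((P + 13356) + 2932)/(m(141) - 21073) = ((7056 + 13356) + 2932)/(160 - 21073) = (20412 + 2932)/(-20913) = 23344*(-1/20913) = -23344/20913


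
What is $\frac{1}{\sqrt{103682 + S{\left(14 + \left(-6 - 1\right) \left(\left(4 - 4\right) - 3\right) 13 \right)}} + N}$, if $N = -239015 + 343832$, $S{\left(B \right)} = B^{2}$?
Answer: $\frac{34939}{3662139146} - \frac{\sqrt{186051}}{10986417438} \approx 9.5013 \cdot 10^{-6}$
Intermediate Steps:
$N = 104817$
$\frac{1}{\sqrt{103682 + S{\left(14 + \left(-6 - 1\right) \left(\left(4 - 4\right) - 3\right) 13 \right)}} + N} = \frac{1}{\sqrt{103682 + \left(14 + \left(-6 - 1\right) \left(\left(4 - 4\right) - 3\right) 13\right)^{2}} + 104817} = \frac{1}{\sqrt{103682 + \left(14 + - 7 \left(0 - 3\right) 13\right)^{2}} + 104817} = \frac{1}{\sqrt{103682 + \left(14 + \left(-7\right) \left(-3\right) 13\right)^{2}} + 104817} = \frac{1}{\sqrt{103682 + \left(14 + 21 \cdot 13\right)^{2}} + 104817} = \frac{1}{\sqrt{103682 + \left(14 + 273\right)^{2}} + 104817} = \frac{1}{\sqrt{103682 + 287^{2}} + 104817} = \frac{1}{\sqrt{103682 + 82369} + 104817} = \frac{1}{\sqrt{186051} + 104817} = \frac{1}{104817 + \sqrt{186051}}$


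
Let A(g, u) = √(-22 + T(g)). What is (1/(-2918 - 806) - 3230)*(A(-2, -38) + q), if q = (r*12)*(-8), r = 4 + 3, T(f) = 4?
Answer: 288684504/133 - 36085563*I*√2/3724 ≈ 2.1706e+6 - 13704.0*I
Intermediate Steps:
A(g, u) = 3*I*√2 (A(g, u) = √(-22 + 4) = √(-18) = 3*I*√2)
r = 7
q = -672 (q = (7*12)*(-8) = 84*(-8) = -672)
(1/(-2918 - 806) - 3230)*(A(-2, -38) + q) = (1/(-2918 - 806) - 3230)*(3*I*√2 - 672) = (1/(-3724) - 3230)*(-672 + 3*I*√2) = (-1/3724 - 3230)*(-672 + 3*I*√2) = -12028521*(-672 + 3*I*√2)/3724 = 288684504/133 - 36085563*I*√2/3724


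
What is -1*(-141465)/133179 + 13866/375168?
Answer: 3051100063/2775805504 ≈ 1.0992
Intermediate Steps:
-1*(-141465)/133179 + 13866/375168 = 141465*(1/133179) + 13866*(1/375168) = 47155/44393 + 2311/62528 = 3051100063/2775805504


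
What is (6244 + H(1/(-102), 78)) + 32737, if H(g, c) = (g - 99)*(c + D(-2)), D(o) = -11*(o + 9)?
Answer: 3965963/102 ≈ 38882.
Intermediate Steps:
D(o) = -99 - 11*o (D(o) = -11*(9 + o) = -99 - 11*o)
H(g, c) = (-99 + g)*(-77 + c) (H(g, c) = (g - 99)*(c + (-99 - 11*(-2))) = (-99 + g)*(c + (-99 + 22)) = (-99 + g)*(c - 77) = (-99 + g)*(-77 + c))
(6244 + H(1/(-102), 78)) + 32737 = (6244 + (7623 - 99*78 - 77/(-102) + 78/(-102))) + 32737 = (6244 + (7623 - 7722 - 77*(-1/102) + 78*(-1/102))) + 32737 = (6244 + (7623 - 7722 + 77/102 - 13/17)) + 32737 = (6244 - 10099/102) + 32737 = 626789/102 + 32737 = 3965963/102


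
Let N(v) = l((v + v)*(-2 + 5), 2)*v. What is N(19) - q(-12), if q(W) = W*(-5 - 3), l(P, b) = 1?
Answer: -77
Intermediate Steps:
N(v) = v (N(v) = 1*v = v)
q(W) = -8*W (q(W) = W*(-8) = -8*W)
N(19) - q(-12) = 19 - (-8)*(-12) = 19 - 1*96 = 19 - 96 = -77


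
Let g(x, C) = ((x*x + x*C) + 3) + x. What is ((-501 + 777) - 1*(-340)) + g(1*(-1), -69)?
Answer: 688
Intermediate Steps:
g(x, C) = 3 + x + x² + C*x (g(x, C) = ((x² + C*x) + 3) + x = (3 + x² + C*x) + x = 3 + x + x² + C*x)
((-501 + 777) - 1*(-340)) + g(1*(-1), -69) = ((-501 + 777) - 1*(-340)) + (3 + 1*(-1) + (1*(-1))² - 69*(-1)) = (276 + 340) + (3 - 1 + (-1)² - 69*(-1)) = 616 + (3 - 1 + 1 + 69) = 616 + 72 = 688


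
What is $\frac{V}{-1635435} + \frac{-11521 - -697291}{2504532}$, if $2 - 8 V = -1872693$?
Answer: $\frac{71367225431}{546133238856} \approx 0.13068$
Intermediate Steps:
$V = \frac{1872695}{8}$ ($V = \frac{1}{4} - - \frac{1872693}{8} = \frac{1}{4} + \frac{1872693}{8} = \frac{1872695}{8} \approx 2.3409 \cdot 10^{5}$)
$\frac{V}{-1635435} + \frac{-11521 - -697291}{2504532} = \frac{1872695}{8 \left(-1635435\right)} + \frac{-11521 - -697291}{2504532} = \frac{1872695}{8} \left(- \frac{1}{1635435}\right) + \left(-11521 + 697291\right) \frac{1}{2504532} = - \frac{374539}{2616696} + 685770 \cdot \frac{1}{2504532} = - \frac{374539}{2616696} + \frac{114295}{417422} = \frac{71367225431}{546133238856}$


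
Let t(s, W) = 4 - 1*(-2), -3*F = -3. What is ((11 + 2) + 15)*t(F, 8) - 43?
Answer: 125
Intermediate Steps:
F = 1 (F = -⅓*(-3) = 1)
t(s, W) = 6 (t(s, W) = 4 + 2 = 6)
((11 + 2) + 15)*t(F, 8) - 43 = ((11 + 2) + 15)*6 - 43 = (13 + 15)*6 - 43 = 28*6 - 43 = 168 - 43 = 125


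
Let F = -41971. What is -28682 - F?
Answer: 13289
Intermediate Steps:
-28682 - F = -28682 - 1*(-41971) = -28682 + 41971 = 13289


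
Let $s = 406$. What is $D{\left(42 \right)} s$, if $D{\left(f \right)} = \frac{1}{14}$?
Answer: $29$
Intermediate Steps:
$D{\left(f \right)} = \frac{1}{14}$
$D{\left(42 \right)} s = \frac{1}{14} \cdot 406 = 29$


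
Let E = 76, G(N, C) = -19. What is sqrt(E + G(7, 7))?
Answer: sqrt(57) ≈ 7.5498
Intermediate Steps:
sqrt(E + G(7, 7)) = sqrt(76 - 19) = sqrt(57)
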